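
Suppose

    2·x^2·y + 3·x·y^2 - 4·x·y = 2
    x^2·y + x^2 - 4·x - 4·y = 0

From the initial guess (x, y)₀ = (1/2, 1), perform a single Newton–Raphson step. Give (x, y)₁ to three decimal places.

(21.500, -11.667)

At (1/2, 1): F = (-2.000, -5.500).
Jacobian J = [[4·x·y + 3·y^2 - 4·y, 2·x^2 + 6·x·y - 4·x], [2·x·y + 2·x - 4, x^2 - 4]].
At the point, J = [[1.000, 1.500], [-2.000, -3.750]] (det J = -0.750).
Solving J·Δ = −F gives Δ = (21.000, -12.667).
Then the next iterate is (x, y)₁ = (21.500, -11.667).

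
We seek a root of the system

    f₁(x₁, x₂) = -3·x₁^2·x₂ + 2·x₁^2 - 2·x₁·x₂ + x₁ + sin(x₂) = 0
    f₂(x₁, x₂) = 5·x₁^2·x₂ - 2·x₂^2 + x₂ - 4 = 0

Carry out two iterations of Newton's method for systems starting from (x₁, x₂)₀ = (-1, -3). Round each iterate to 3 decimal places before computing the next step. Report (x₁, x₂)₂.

(-0.894, 0.205)

At (-1, -3): F = (3.85888, -40.000).
Jacobian J = [[-6·x₁·x₂ + 4·x₁ - 2·x₂ + 1, -3·x₁^2 - 2·x₁ + cos(x₂)], [10·x₁·x₂, 5·x₁^2 - 4·x₂ + 1]].
At the point, J = [[-15.000, -1.98999], [30.000, 18.000]] (det J = -210.30023).
Solving J·Δ = −F gives Δ = (-0.048, 2.303).
Then the next iterate is (x₁, x₂)₁ = (-1.048, -0.697).
Round to (-1.048, -0.697) and repeat: F = (1.34233, -9.49621), J = [[-6.18074, -0.43214], [7.30456, 9.27952]].
Δ = (0.154, 0.902), so (x₁, x₂)₂ = (-0.894, 0.205).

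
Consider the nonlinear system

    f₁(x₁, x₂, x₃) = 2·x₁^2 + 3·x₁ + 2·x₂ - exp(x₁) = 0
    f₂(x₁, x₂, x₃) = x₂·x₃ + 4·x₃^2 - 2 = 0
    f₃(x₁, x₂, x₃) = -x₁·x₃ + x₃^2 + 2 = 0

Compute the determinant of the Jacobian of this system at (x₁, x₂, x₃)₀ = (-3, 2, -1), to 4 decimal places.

-2.9502

J = [[4·x₁ - exp(x₁) + 3, 2, 0], [0, x₃, x₂ + 8·x₃], [-x₃, 0, -x₁ + 2·x₃]].
At the point, J = [[-9.049787, 2.0000, 0.0000], [0.0000, -1.0000, -6.0000], [1.0000, 0.0000, 1.0000]].
det J = -2.9502.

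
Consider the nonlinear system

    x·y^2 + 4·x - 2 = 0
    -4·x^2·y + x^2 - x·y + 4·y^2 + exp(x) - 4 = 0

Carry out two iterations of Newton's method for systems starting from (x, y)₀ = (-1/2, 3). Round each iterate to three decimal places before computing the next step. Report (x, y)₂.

(0.263, 0.982)

At (-1/2, 3): F = (-8.500, 31.35653).
Jacobian J = [[y^2 + 4, 2·x·y], [-8·x·y + 2·x - y + exp(x), -4·x^2 - x + 8·y]].
At the point, J = [[13.000, -3.000], [8.60653, 23.500]] (det J = 331.31959).
Solving J·Δ = −F gives Δ = (0.319, -1.451).
Then the next iterate is (x, y)₁ = (-0.181, 1.549).
Round to (-0.181, 1.549) and repeat: F = (-3.15829, 6.54218), J = [[6.39940, -0.56074], [1.16639, 12.44196]].
Δ = (0.444, -0.567), so (x, y)₂ = (0.263, 0.982).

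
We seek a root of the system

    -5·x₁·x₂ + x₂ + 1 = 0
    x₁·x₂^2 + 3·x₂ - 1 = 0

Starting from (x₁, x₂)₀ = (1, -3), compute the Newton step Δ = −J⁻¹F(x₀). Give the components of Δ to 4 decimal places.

(-4.7778, -14.6667)

At (1, -3): F = (13.0000, -1.0000).
Jacobian J = [[-5·x₂, -5·x₁ + 1], [x₂^2, 2·x₁·x₂ + 3]].
At the point, J = [[15.0000, -4.0000], [9.0000, -3.0000]] (det J = -9.0000).
Solving J·Δ = −F gives Δ = (-4.7778, -14.6667).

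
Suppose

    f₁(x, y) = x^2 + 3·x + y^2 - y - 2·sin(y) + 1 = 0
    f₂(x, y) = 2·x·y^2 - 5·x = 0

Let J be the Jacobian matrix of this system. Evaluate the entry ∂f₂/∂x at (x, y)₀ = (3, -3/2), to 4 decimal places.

∂f₂/∂x = 2·y^2 - 5.
At (3, -3/2) this is -0.5000.

-0.5000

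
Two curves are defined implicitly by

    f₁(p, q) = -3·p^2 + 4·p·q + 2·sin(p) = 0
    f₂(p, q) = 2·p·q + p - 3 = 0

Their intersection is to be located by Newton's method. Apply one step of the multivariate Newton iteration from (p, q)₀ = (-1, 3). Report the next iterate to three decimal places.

At (-1, 3): F = (-16.68294, -10.000).
Jacobian J = [[-6·p + 4·q + 2·cos(p), 4·p], [2·q + 1, 2·p]].
At the point, J = [[19.08060, -4.000], [7.000, -2.000]] (det J = -10.16121).
Solving J·Δ = −F gives Δ = (-0.653, -7.285).
Then the next iterate is (p, q)₁ = (-1.653, -4.285).

(-1.653, -4.285)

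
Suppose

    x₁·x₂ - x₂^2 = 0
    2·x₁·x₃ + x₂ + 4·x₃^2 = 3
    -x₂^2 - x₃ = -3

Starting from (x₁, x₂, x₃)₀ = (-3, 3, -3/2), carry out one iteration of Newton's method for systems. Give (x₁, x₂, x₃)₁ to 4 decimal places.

(0.5700, 2.1900, -1.1400)

At (-3, 3, -3/2): F = (-18.0000, 18.0000, -4.5000).
Jacobian J = [[x₂, x₁ - 2·x₂, 0], [2·x₃, 1, 2·x₁ + 8·x₃], [0, -2·x₂, -1]].
At the point, J = [[3.0000, -9.0000, 0.0000], [-3.0000, 1.0000, -18.0000], [0.0000, -6.0000, -1.0000]] (det J = -300.0000).
Solving J·Δ = −F gives Δ = (3.5700, -0.8100, 0.3600).
Then the next iterate is (x₁, x₂, x₃)₁ = (0.5700, 2.1900, -1.1400).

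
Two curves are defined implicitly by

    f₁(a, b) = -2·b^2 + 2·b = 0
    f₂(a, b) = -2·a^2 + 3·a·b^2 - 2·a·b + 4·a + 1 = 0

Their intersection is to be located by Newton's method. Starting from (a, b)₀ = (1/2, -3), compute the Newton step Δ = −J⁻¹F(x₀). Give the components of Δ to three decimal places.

(-0.053, 1.714)

At (1/2, -3): F = (-24.000, 19.000).
Jacobian J = [[0, -4·b + 2], [-4·a + 3·b^2 - 2·b + 4, 6·a·b - 2·a]].
At the point, J = [[0.000, 14.000], [35.000, -10.000]] (det J = -490.000).
Solving J·Δ = −F gives Δ = (-0.053, 1.714).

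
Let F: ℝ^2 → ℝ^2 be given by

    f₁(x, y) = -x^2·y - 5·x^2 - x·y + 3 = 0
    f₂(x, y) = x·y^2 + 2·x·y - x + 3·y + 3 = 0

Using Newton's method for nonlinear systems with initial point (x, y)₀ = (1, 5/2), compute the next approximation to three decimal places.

At (1, 5/2): F = (-7.000, 20.750).
Jacobian J = [[-2·x·y - 10·x - y, -x^2 - x], [y^2 + 2·y - 1, 2·x·y + 2·x + 3]].
At the point, J = [[-17.500, -2.000], [10.250, 10.000]] (det J = -154.500).
Solving J·Δ = −F gives Δ = (-0.184, -1.886).
Then the next iterate is (x, y)₁ = (0.816, 0.614).

(0.816, 0.614)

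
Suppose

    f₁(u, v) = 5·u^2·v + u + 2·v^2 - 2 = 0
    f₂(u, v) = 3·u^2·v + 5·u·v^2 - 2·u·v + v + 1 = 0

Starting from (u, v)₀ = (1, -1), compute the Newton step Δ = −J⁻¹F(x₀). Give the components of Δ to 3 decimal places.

(-0.394, 0.451)

At (1, -1): F = (-4.000, 4.000).
Jacobian J = [[10·u·v + 1, 5·u^2 + 4·v], [6·u·v + 5·v^2 - 2·v, 3·u^2 + 10·u·v - 2·u + 1]].
At the point, J = [[-9.000, 1.000], [1.000, -8.000]] (det J = 71.000).
Solving J·Δ = −F gives Δ = (-0.394, 0.451).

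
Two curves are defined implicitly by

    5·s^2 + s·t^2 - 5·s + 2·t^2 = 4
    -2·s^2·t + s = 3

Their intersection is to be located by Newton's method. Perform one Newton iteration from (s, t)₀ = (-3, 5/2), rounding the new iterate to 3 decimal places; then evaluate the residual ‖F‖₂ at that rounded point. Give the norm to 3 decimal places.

20.294

At (-3, 5/2): F = (49.750, -51.000).
Jacobian J = [[10·s + t^2 - 5, 2·s·t + 4·t], [-4·s·t + 1, -2·s^2]].
At the point, J = [[-28.750, -5.000], [31.000, -18.000]] (det J = 672.500).
Solving J·Δ = −F gives Δ = (1.711, 0.113).
Then the next iterate is (s, t)₁ = (-1.289, 2.613).
Re-evaluating at (-1.289, 2.613): F = (15.60715, -12.97211), so ‖F‖₂ = 20.294.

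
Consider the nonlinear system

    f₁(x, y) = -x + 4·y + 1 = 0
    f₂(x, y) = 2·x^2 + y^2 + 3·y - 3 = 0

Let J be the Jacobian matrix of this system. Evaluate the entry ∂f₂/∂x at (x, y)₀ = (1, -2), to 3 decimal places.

4.000

∂f₂/∂x = 4·x.
At (1, -2) this is 4.000.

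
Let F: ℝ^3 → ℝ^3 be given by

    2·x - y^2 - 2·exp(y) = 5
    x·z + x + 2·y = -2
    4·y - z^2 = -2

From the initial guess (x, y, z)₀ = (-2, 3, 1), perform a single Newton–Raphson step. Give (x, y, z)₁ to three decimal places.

(1.387, 1.887, 5.274)

At (-2, 3, 1): F = (-58.17107, 4.000, 13.000).
Jacobian J = [[2, -2·y - 2·exp(y), 0], [z + 1, 2, x], [0, 4, -2·z]].
At the point, J = [[2.000, -46.17107, 0.000], [2.000, 2.000, -2.000], [0.000, 4.000, -2.000]] (det J = -176.68430).
Solving J·Δ = −F gives Δ = (3.387, -1.113, 4.274).
Then the next iterate is (x, y, z)₁ = (1.387, 1.887, 5.274).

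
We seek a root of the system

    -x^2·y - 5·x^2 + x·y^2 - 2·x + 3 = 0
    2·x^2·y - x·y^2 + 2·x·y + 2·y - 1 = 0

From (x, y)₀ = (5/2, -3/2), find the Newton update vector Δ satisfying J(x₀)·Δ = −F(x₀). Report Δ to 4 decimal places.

(-1.3250, 0.3350)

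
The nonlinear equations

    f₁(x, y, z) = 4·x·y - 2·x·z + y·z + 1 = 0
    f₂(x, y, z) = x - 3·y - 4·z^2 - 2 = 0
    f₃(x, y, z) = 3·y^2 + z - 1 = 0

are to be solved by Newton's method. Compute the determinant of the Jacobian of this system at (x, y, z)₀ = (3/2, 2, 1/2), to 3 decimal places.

296.500

J = [[4·y - 2·z, 4·x + z, -2·x + y], [1, -3, -8·z], [0, 6·y, 1]].
At the point, J = [[7.000, 6.500, -1.000], [1.000, -3.000, -4.000], [0.000, 12.000, 1.000]].
det J = 296.500.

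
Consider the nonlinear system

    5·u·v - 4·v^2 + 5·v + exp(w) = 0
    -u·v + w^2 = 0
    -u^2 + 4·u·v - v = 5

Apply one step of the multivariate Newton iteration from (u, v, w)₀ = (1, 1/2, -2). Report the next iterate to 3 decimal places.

At (1, 1/2, -2): F = (4.13534, 3.500, -4.500).
Jacobian J = [[5·v, 5·u - 8·v + 5, exp(w)], [-v, -u, 2·w], [-2·u + 4·v, 4·u - 1, 0]].
At the point, J = [[2.500, 6.000, 0.13534], [-0.500, -1.000, -4.000], [0.000, 3.000, 0.000]] (det J = 29.79700).
Solving J·Δ = −F gives Δ = (-5.317, 1.500, 1.165).
Then the next iterate is (u, v, w)₁ = (-4.317, 2.000, -0.835).

(-4.317, 2.000, -0.835)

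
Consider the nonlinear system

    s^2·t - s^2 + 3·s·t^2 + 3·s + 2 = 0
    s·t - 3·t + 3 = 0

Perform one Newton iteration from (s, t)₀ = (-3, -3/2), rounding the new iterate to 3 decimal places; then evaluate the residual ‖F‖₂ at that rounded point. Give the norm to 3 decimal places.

23.966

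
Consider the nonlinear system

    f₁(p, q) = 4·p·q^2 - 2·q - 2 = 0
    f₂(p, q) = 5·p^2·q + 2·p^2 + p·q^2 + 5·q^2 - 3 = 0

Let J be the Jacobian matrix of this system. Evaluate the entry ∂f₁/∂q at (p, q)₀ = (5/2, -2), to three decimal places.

-42.000

∂f₁/∂q = 8·p·q - 2.
At (5/2, -2) this is -42.000.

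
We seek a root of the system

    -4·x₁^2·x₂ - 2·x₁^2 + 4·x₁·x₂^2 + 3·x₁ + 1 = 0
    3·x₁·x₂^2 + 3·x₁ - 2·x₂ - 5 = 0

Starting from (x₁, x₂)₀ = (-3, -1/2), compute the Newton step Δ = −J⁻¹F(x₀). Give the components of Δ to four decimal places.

At (-3, -1/2): F = (-11.0000, -15.2500).
Jacobian J = [[-8·x₁·x₂ - 4·x₁ + 4·x₂^2 + 3, -4·x₁^2 + 8·x₁·x₂], [3·x₂^2 + 3, 6·x₁·x₂ - 2]].
At the point, J = [[4.0000, -24.0000], [3.7500, 7.0000]] (det J = 118.0000).
Solving J·Δ = −F gives Δ = (3.7542, 0.1674).

(3.7542, 0.1674)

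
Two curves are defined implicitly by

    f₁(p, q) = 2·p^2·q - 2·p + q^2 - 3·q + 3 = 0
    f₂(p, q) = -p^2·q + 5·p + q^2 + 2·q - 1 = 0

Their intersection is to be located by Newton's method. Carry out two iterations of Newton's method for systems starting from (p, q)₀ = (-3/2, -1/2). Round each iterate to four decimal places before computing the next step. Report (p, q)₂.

(-2.0988, -5.1755)

At (-3/2, -1/2): F = (5.5000, -8.1250).
Jacobian J = [[4·p·q - 2, 2·p^2 + 2·q - 3], [-2·p·q + 5, -p^2 + 2·q + 2]].
At the point, J = [[1.0000, 0.5000], [3.5000, -1.2500]] (det J = -3.0000).
Solving J·Δ = −F gives Δ = (-0.9375, -9.1250).
Then the next iterate is (p, q)₁ = (-2.4375, -9.6250).
Round to (-2.4375, -9.6250) and repeat: F = (15.018555, 117.389160), J = [[91.843750, -10.367188], [-41.921875, -23.191406]].
Δ = (0.3387, 4.4495), so (p, q)₂ = (-2.0988, -5.1755).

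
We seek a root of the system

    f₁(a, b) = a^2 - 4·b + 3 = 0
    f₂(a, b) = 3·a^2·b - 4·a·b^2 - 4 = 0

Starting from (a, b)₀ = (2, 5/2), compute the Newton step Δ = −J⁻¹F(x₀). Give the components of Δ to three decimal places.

At (2, 5/2): F = (-3.000, -24.000).
Jacobian J = [[2·a, -4], [6·a·b - 4·b^2, 3·a^2 - 8·a·b]].
At the point, J = [[4.000, -4.000], [5.000, -28.000]] (det J = -92.000).
Solving J·Δ = −F gives Δ = (-0.130, -0.880).

(-0.130, -0.880)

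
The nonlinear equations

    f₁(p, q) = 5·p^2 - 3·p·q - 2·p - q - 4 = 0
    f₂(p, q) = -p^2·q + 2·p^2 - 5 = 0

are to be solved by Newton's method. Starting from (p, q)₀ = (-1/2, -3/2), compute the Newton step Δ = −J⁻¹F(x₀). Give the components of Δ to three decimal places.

(-1.132, -0.658)

At (-1/2, -3/2): F = (-2.500, -4.125).
Jacobian J = [[10·p - 3·q - 2, -3·p - 1], [-2·p·q + 4·p, -p^2]].
At the point, J = [[-2.500, 0.500], [-3.500, -0.250]] (det J = 2.375).
Solving J·Δ = −F gives Δ = (-1.132, -0.658).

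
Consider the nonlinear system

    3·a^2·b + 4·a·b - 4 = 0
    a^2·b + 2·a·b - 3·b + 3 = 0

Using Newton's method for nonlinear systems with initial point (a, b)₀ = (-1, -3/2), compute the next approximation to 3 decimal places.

At (-1, -3/2): F = (-2.500, 9.000).
Jacobian J = [[6·a·b + 4·b, 3·a^2 + 4·a], [2·a·b + 2·b, a^2 + 2·a - 3]].
At the point, J = [[3.000, -1.000], [0.000, -4.000]] (det J = -12.000).
Solving J·Δ = −F gives Δ = (1.583, 2.250).
Then the next iterate is (a, b)₁ = (0.583, 0.750).

(0.583, 0.750)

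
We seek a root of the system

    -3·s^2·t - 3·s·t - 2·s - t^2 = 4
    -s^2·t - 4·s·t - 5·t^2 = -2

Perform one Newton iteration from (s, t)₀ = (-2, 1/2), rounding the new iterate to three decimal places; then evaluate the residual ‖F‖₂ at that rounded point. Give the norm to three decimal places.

648.661

At (-2, 1/2): F = (-3.250, 2.750).
Jacobian J = [[-6·s·t - 3·t - 2, -3·s^2 - 3·s - 2·t], [-2·s·t - 4·t, -s^2 - 4·s - 10·t]].
At the point, J = [[2.500, -7.000], [0.000, -1.000]] (det J = -2.500).
Solving J·Δ = −F gives Δ = (9.000, 2.750).
Then the next iterate is (s, t)₁ = (7.000, 3.250).
Re-evaluating at (7.000, 3.250): F = (-574.56250, -301.06250), so ‖F‖₂ = 648.661.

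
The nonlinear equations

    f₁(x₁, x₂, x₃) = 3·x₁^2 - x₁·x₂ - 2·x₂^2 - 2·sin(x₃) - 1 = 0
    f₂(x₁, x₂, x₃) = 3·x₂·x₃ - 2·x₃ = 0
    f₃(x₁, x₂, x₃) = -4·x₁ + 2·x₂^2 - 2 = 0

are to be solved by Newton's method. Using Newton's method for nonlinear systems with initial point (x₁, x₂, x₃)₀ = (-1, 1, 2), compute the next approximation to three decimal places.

(-0.632, 0.368, 3.795)

At (-1, 1, 2): F = (-0.81859, 2.000, 4.000).
Jacobian J = [[6·x₁ - x₂, -x₁ - 4·x₂, -2·cos(x₃)], [0, 3·x₃, 3·x₂ - 2], [-4, 4·x₂, 0]].
At the point, J = [[-7.000, -3.000, 0.83229], [0.000, 6.000, 1.000], [-4.000, 4.000, 0.000]] (det J = 59.97505).
Solving J·Δ = −F gives Δ = (0.368, -0.632, 1.795).
Then the next iterate is (x₁, x₂, x₃)₁ = (-0.632, 0.368, 3.795).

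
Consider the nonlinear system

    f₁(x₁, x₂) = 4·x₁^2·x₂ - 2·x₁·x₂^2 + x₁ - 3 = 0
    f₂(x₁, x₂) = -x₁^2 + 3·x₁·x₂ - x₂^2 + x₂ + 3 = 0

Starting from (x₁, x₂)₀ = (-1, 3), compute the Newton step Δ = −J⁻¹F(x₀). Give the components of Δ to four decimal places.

At (-1, 3): F = (26.0000, -13.0000).
Jacobian J = [[8·x₁·x₂ - 2·x₂^2 + 1, 4·x₁^2 - 4·x₁·x₂], [-2·x₁ + 3·x₂, 3·x₁ - 2·x₂ + 1]].
At the point, J = [[-41.0000, 16.0000], [11.0000, -8.0000]] (det J = 152.0000).
Solving J·Δ = −F gives Δ = (0.0000, -1.6250).

(0.0000, -1.6250)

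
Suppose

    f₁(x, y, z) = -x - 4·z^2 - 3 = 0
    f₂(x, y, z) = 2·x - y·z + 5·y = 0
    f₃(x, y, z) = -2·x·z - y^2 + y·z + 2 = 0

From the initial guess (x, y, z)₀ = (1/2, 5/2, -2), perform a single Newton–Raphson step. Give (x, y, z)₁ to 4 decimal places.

At (1/2, 5/2, -2): F = (-19.5000, 18.5000, -7.2500).
Jacobian J = [[-1, 0, -8·z], [2, -z + 5, -y], [-2·z, -2·y + z, -2·x + y]].
At the point, J = [[-1.0000, 0.0000, 16.0000], [2.0000, 7.0000, -2.5000], [4.0000, -7.0000, 1.5000]] (det J = -665.0000).
Solving J·Δ = −F gives Δ = (-1.6895, -1.7626, 1.1132).
Then the next iterate is (x, y, z)₁ = (-1.1895, 0.7374, -0.8868).

(-1.1895, 0.7374, -0.8868)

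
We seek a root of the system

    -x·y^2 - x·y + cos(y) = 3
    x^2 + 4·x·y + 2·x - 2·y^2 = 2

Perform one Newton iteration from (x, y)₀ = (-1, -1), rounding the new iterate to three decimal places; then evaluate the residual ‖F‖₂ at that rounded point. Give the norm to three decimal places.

At (-1, -1): F = (-2.45970, -1.000).
Jacobian J = [[-y^2 - y, -2·x·y - x - sin(y)], [2·x + 4·y + 2, 4·x - 4·y]].
At the point, J = [[0.000, -0.15853], [-4.000, 0.000]] (det J = -0.63412).
Solving J·Δ = −F gives Δ = (-0.250, -15.516).
Then the next iterate is (x, y)₁ = (-1.250, -16.516).
Re-evaluating at (-1.250, -16.516): F = (316.63690, -465.91401), so ‖F‖₂ = 563.325.

563.325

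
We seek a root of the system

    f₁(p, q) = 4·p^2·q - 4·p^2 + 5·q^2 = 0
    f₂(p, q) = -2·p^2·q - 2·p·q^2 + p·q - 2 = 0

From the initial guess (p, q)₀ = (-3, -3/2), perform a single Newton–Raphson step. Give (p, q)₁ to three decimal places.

(-1.819, -1.124)

At (-3, -3/2): F = (-78.750, 43.000).
Jacobian J = [[8·p·q - 8·p, 4·p^2 + 10·q], [-4·p·q - 2·q^2 + q, -2·p^2 - 4·p·q + p]].
At the point, J = [[60.000, 21.000], [-24.000, -39.000]] (det J = -1836.000).
Solving J·Δ = −F gives Δ = (1.181, 0.376).
Then the next iterate is (p, q)₁ = (-1.819, -1.124).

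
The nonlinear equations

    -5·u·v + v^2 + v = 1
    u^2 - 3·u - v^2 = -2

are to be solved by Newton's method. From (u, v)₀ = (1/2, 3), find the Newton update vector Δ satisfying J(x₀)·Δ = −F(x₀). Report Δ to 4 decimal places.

At (1/2, 3): F = (3.5000, -8.2500).
Jacobian J = [[-5·v, -5·u + 2·v + 1], [2·u - 3, -2·v]].
At the point, J = [[-15.0000, 4.5000], [-2.0000, -6.0000]] (det J = 99.0000).
Solving J·Δ = −F gives Δ = (-0.1629, -1.3207).

(-0.1629, -1.3207)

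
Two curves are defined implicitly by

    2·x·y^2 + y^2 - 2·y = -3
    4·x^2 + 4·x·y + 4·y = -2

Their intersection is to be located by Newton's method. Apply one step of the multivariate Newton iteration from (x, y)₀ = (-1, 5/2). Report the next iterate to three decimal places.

(-4.000, -4.036)

At (-1, 5/2): F = (-8.250, 6.000).
Jacobian J = [[2·y^2, 4·x·y + 2·y - 2], [8·x + 4·y, 4·x + 4]].
At the point, J = [[12.500, -7.000], [2.000, 0.000]] (det J = 14.000).
Solving J·Δ = −F gives Δ = (-3.000, -6.536).
Then the next iterate is (x, y)₁ = (-4.000, -4.036).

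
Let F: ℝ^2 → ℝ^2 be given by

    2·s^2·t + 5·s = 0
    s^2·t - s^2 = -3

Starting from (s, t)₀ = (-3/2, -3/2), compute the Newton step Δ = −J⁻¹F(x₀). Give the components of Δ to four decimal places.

At (-3/2, -3/2): F = (-14.2500, -2.6250).
Jacobian J = [[4·s·t + 5, 2·s^2], [2·s·t - 2·s, s^2]].
At the point, J = [[14.0000, 4.5000], [7.5000, 2.2500]] (det J = -2.2500).
Solving J·Δ = −F gives Δ = (-9.0000, 31.1667).

(-9.0000, 31.1667)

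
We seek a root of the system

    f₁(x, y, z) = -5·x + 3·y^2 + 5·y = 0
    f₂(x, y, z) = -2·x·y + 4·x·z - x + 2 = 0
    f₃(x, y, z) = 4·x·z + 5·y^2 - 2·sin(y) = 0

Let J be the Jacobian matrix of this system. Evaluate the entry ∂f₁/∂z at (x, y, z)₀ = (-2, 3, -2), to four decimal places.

0.0000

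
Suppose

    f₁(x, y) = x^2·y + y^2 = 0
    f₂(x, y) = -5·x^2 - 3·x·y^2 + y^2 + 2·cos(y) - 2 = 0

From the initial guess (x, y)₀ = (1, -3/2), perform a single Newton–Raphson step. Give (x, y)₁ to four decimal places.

At (1, -3/2): F = (0.7500, -11.358526).
Jacobian J = [[2·x·y, x^2 + 2·y], [-10·x - 3·y^2, -6·x·y + 2·y - 2·sin(y)]].
At the point, J = [[-3.0000, -2.0000], [-16.7500, 7.994990]] (det J = -57.484970).
Solving J·Δ = −F gives Δ = (-0.2909, 0.8113).
Then the next iterate is (x, y)₁ = (0.7091, -0.6887).

(0.7091, -0.6887)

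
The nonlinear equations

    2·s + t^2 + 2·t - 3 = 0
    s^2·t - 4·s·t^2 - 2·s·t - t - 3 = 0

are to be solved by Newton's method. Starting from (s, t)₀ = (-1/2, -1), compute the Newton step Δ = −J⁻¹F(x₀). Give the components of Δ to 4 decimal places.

(2.5000, -1.0000)

At (-1/2, -1): F = (-5.0000, -1.2500).
Jacobian J = [[2, 2·t + 2], [2·s·t - 4·t^2 - 2·t, s^2 - 8·s·t - 2·s - 1]].
At the point, J = [[2.0000, 0.0000], [-1.0000, -3.7500]] (det J = -7.5000).
Solving J·Δ = −F gives Δ = (2.5000, -1.0000).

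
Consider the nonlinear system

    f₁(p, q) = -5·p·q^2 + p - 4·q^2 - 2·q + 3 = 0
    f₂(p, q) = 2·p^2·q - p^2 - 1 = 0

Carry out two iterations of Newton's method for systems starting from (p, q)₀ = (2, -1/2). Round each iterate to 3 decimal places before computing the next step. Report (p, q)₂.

At (2, -1/2): F = (2.500, -9.000).
Jacobian J = [[-5·q^2 + 1, -10·p·q - 8·q - 2], [4·p·q - 2·p, 2·p^2]].
At the point, J = [[-0.250, 12.000], [-8.000, 8.000]] (det J = 94.000).
Solving J·Δ = −F gives Δ = (-1.362, -0.237).
Then the next iterate is (p, q)₁ = (0.638, -0.737).
Round to (0.638, -0.737) and repeat: F = (1.20661, -2.00703), J = [[-1.71584, 8.59806], [-3.15682, 0.81409]].
Δ = (-0.708, -0.282), so (p, q)₂ = (-0.070, -1.019).

(-0.070, -1.019)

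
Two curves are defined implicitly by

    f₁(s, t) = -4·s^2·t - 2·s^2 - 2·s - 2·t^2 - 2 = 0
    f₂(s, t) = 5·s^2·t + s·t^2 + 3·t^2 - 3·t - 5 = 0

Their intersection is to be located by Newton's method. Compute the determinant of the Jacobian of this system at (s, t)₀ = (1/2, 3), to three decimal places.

J = [[-8·s·t - 4·s - 2, -4·s^2 - 4·t], [10·s·t + t^2, 5·s^2 + 2·s·t + 6·t - 3]].
At the point, J = [[-16.000, -13.000], [24.000, 19.250]].
det J = 4.000.

4.000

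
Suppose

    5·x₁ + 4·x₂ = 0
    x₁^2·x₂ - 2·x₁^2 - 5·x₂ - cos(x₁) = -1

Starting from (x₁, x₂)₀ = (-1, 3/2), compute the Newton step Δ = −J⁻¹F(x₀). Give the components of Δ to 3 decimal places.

(1.268, -1.835)

At (-1, 3/2): F = (1.000, -7.54030).
Jacobian J = [[5, 4], [2·x₁·x₂ - 4·x₁ + sin(x₁), x₁^2 - 5]].
At the point, J = [[5.000, 4.000], [0.15853, -4.000]] (det J = -20.63412).
Solving J·Δ = −F gives Δ = (1.268, -1.835).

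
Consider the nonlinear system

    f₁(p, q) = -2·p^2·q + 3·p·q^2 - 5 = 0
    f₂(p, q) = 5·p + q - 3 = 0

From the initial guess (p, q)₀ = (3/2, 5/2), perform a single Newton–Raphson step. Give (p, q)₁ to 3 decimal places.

(0.177, 2.116)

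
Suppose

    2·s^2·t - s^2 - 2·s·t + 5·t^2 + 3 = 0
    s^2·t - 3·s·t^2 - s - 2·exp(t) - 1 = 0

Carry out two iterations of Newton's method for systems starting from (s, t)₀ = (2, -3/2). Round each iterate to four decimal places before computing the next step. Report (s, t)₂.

At (2, -3/2): F = (4.2500, -22.946260).
Jacobian J = [[4·s·t - 2·s - 2·t, 2·s^2 - 2·s + 10·t], [2·s·t - 3·t^2 - 1, s^2 - 6·s·t - 2·exp(t)]].
At the point, J = [[-13.0000, -11.0000], [-13.7500, 21.553740]] (det J = -431.448616).
Solving J·Δ = −F gives Δ = (-0.3727, 0.8268).
Then the next iterate is (s, t)₁ = (1.6273, -0.6732).
Round to (1.6273, -0.6732) and repeat: F = (1.243474, -7.642620), J = [[-6.290193, -4.690389], [-4.550591, 8.200948]].
Δ = (-0.3517, 0.7368), so (s, t)₂ = (1.2756, 0.0636).

(1.2756, 0.0636)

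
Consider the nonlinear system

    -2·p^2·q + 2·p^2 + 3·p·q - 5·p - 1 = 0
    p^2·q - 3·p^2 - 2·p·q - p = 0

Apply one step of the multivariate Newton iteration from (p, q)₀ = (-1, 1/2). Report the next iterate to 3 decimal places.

At (-1, 1/2): F = (3.500, -0.500).
Jacobian J = [[-4·p·q + 4·p + 3·q - 5, -2·p^2 + 3·p], [2·p·q - 6·p - 2·q - 1, p^2 - 2·p]].
At the point, J = [[-5.500, -5.000], [3.000, 3.000]] (det J = -1.500).
Solving J·Δ = −F gives Δ = (5.333, -5.167).
Then the next iterate is (p, q)₁ = (4.333, -4.667).

(4.333, -4.667)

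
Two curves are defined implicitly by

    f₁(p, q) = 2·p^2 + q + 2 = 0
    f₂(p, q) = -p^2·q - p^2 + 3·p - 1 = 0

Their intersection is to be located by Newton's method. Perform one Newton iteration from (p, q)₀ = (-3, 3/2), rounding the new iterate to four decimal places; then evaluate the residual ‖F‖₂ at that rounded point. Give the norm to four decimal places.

At (-3, 3/2): F = (21.5000, -32.5000).
Jacobian J = [[4·p, 1], [-2·p·q - 2·p + 3, -p^2]].
At the point, J = [[-12.0000, 1.0000], [18.0000, -9.0000]] (det J = 90.0000).
Solving J·Δ = −F gives Δ = (1.7889, -0.0333).
Then the next iterate is (p, q)₁ = (-1.2111, 1.4667).
Re-evaluating at (-1.2111, 1.4667): F = (6.400226, -8.251365), so ‖F‖₂ = 10.4426.

10.4426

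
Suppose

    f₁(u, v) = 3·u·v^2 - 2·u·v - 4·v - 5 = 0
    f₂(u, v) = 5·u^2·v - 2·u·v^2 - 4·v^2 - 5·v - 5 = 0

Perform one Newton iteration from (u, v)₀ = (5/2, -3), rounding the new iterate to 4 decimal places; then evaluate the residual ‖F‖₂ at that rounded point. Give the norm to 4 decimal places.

54.6128

At (5/2, -3): F = (89.5000, -164.7500).
Jacobian J = [[3·v^2 - 2·v, 6·u·v - 2·u - 4], [10·u·v - 2·v^2, 5·u^2 - 4·u·v - 8·v - 5]].
At the point, J = [[33.0000, -54.0000], [-93.0000, 80.2500]] (det J = -2373.7500).
Solving J·Δ = −F gives Δ = (-0.7221, 1.2161).
Then the next iterate is (u, v)₁ = (1.7779, -1.7839).
Re-evaluating at (1.7779, -1.7839): F = (25.452221, -48.319217), so ‖F‖₂ = 54.6128.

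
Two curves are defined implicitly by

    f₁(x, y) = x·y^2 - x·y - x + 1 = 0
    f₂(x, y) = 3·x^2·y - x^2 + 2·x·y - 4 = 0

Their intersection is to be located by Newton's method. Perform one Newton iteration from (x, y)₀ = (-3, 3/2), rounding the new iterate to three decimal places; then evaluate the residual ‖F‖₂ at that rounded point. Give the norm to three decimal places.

2.271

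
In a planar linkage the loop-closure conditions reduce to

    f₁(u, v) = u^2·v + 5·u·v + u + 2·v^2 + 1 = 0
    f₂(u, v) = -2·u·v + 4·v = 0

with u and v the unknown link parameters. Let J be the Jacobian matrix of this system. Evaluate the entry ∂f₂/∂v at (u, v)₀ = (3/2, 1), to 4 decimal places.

∂f₂/∂v = -2·u + 4.
At (3/2, 1) this is 1.0000.

1.0000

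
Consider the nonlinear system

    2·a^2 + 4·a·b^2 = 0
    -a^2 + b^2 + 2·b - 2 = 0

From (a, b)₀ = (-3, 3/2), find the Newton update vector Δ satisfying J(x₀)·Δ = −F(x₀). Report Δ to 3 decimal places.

At (-3, 3/2): F = (-9.000, -5.750).
Jacobian J = [[4·a + 4·b^2, 8·a·b], [-2·a, 2·b + 2]].
At the point, J = [[-3.000, -36.000], [6.000, 5.000]] (det J = 201.000).
Solving J·Δ = −F gives Δ = (1.254, -0.354).

(1.254, -0.354)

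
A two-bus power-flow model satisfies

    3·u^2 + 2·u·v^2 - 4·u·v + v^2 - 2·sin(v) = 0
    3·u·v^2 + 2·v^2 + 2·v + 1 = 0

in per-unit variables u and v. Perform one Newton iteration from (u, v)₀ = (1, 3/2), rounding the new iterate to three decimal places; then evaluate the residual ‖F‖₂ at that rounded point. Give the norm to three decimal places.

At (1, 3/2): F = (1.75501, 15.250).
Jacobian J = [[6·u + 2·v^2 - 4·v, 4·u·v - 4·u + 2·v - 2·cos(v)], [3·v^2, 6·u·v + 4·v + 2]].
At the point, J = [[4.500, 4.85853], [6.750, 17.000]] (det J = 43.70495).
Solving J·Δ = −F gives Δ = (1.013, -1.299).
Then the next iterate is (u, v)₁ = (2.013, 0.201).
Re-evaluating at (2.013, 0.201): F = (10.34181, 1.72678), so ‖F‖₂ = 10.485.

10.485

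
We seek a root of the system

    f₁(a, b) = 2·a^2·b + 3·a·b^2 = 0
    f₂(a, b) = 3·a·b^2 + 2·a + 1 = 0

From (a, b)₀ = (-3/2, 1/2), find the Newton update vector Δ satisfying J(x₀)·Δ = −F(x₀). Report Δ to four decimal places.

At (-3/2, 1/2): F = (1.1250, -3.1250).
Jacobian J = [[4·a·b + 3·b^2, 2·a^2 + 6·a·b], [3·b^2 + 2, 6·a·b]].
At the point, J = [[-2.2500, 0.0000], [2.7500, -4.5000]] (det J = 10.1250).
Solving J·Δ = −F gives Δ = (0.5000, -0.3889).

(0.5000, -0.3889)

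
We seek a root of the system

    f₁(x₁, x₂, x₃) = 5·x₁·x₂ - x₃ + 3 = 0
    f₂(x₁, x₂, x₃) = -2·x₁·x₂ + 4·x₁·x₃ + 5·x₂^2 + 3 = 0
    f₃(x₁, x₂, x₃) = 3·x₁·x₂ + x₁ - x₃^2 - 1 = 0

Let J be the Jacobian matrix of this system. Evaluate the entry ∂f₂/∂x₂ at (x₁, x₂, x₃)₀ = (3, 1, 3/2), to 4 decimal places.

4.0000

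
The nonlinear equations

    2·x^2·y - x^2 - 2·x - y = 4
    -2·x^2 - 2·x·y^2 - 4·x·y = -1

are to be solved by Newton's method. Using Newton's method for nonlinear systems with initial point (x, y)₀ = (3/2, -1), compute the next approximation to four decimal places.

At (3/2, -1): F = (-12.7500, -0.5000).
Jacobian J = [[4·x·y - 2·x - 2, 2·x^2 - 1], [-4·x - 2·y^2 - 4·y, -4·x·y - 4·x]].
At the point, J = [[-11.0000, 3.5000], [-4.0000, 0.0000]] (det J = 14.0000).
Solving J·Δ = −F gives Δ = (-0.1250, 3.2500).
Then the next iterate is (x, y)₁ = (1.3750, 2.2500).

(1.3750, 2.2500)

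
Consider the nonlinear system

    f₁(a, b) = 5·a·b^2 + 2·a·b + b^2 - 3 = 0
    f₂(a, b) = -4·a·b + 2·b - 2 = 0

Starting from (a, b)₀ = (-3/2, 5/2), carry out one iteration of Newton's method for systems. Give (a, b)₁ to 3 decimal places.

At (-3/2, 5/2): F = (-51.125, 18.000).
Jacobian J = [[5·b^2 + 2·b, 10·a·b + 2·a + 2·b], [-4·b, -4·a + 2]].
At the point, J = [[36.250, -35.500], [-10.000, 8.000]] (det J = -65.000).
Solving J·Δ = −F gives Δ = (3.538, 2.173).
Then the next iterate is (a, b)₁ = (2.038, 4.673).

(2.038, 4.673)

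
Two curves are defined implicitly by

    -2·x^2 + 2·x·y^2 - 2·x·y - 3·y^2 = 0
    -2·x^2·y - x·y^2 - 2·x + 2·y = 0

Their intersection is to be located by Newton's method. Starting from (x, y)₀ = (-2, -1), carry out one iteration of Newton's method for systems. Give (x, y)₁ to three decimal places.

At (-2, -1): F = (-19.000, 12.000).
Jacobian J = [[-4·x + 2·y^2 - 2·y, 4·x·y - 2·x - 6·y], [-4·x·y - y^2 - 2, -2·x^2 - 2·x·y + 2]].
At the point, J = [[12.000, 18.000], [-11.000, -10.000]] (det J = 78.000).
Solving J·Δ = −F gives Δ = (0.333, 0.833).
Then the next iterate is (x, y)₁ = (-1.667, -0.167).

(-1.667, -0.167)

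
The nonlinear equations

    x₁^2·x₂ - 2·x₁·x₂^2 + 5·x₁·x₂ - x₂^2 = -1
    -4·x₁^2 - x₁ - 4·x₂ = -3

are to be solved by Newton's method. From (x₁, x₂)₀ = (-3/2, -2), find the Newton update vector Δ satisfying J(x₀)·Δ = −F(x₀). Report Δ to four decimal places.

(0.1632, 1.3239)

At (-3/2, -2): F = (19.5000, 3.5000).
Jacobian J = [[2·x₁·x₂ - 2·x₂^2 + 5·x₂, x₁^2 - 4·x₁·x₂ + 5·x₁ - 2·x₂], [-8·x₁ - 1, -4]].
At the point, J = [[-12.0000, -13.2500], [11.0000, -4.0000]] (det J = 193.7500).
Solving J·Δ = −F gives Δ = (0.1632, 1.3239).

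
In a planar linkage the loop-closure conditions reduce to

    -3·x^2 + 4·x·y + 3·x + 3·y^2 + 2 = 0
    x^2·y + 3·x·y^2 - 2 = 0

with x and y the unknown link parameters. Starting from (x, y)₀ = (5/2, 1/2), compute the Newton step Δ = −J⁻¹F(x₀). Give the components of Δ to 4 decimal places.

(-0.4847, -0.1036)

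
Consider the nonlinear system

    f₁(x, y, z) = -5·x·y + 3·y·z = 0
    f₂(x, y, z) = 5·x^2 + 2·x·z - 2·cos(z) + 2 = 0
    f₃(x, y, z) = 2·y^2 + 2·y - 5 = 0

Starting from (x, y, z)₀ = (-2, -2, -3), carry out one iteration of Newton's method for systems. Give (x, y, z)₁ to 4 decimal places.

(-0.8675, -2.1667, -1.4737)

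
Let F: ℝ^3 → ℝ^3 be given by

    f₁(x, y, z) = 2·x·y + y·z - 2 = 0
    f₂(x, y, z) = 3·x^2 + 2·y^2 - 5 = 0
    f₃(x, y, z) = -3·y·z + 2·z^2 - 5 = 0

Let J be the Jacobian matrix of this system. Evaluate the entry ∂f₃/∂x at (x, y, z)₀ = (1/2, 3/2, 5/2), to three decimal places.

∂f₃/∂x = 0.
At (1/2, 3/2, 5/2) this is 0.000.

0.000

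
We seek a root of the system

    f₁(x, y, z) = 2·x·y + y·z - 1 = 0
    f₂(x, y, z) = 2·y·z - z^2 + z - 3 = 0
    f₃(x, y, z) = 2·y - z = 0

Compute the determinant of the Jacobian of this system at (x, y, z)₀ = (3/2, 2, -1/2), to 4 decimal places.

-44.0000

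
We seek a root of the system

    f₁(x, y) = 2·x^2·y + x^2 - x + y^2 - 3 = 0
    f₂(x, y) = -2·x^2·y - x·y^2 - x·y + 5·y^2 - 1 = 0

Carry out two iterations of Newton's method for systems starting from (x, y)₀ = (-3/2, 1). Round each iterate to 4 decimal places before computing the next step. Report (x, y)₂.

At (-3/2, 1): F = (6.2500, 2.5000).
Jacobian J = [[4·x·y + 2·x - 1, 2·x^2 + 2·y], [-4·x·y - y^2 - y, -2·x^2 - 2·x·y - x + 10·y]].
At the point, J = [[-10.0000, 6.5000], [4.0000, 10.0000]] (det J = -126.0000).
Solving J·Δ = −F gives Δ = (0.3671, -0.3968).
Then the next iterate is (x, y)₁ = (-1.1329, 0.6032).
Round to (-1.1329, 0.6032) and repeat: F = (1.328582, 0.366453), J = [[-5.999261, 3.773325], [1.766411, 5.964706]].
Δ = (0.1541, -0.1071), so (x, y)₂ = (-0.9788, 0.4961).

(-0.9788, 0.4961)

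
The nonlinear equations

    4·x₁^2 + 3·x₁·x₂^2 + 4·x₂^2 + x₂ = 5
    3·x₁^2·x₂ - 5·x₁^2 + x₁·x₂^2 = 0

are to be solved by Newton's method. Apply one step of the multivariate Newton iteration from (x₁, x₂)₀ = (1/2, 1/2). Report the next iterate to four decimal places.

(0.4180, 0.8868)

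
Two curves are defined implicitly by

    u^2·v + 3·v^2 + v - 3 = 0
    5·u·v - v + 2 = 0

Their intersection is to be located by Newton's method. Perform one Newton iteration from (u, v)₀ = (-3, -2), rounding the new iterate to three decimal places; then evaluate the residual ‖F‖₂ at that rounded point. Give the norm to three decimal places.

At (-3, -2): F = (-11.000, 34.000).
Jacobian J = [[2·u·v, u^2 + 6·v + 1], [5·v, 5·u - 1]].
At the point, J = [[12.000, -2.000], [-10.000, -16.000]] (det J = -212.000).
Solving J·Δ = −F gives Δ = (1.151, 1.406).
Then the next iterate is (u, v)₁ = (-1.849, -0.594).
Re-evaluating at (-1.849, -0.594): F = (-4.56626, 8.08553), so ‖F‖₂ = 9.286.

9.286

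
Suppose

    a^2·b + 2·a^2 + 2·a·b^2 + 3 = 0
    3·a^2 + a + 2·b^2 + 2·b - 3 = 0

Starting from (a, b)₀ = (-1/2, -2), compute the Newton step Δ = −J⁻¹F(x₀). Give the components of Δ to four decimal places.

At (-1/2, -2): F = (-1.0000, 1.2500).
Jacobian J = [[2·a·b + 4·a + 2·b^2, a^2 + 4·a·b], [6·a + 1, 4·b + 2]].
At the point, J = [[8.0000, 4.2500], [-2.0000, -6.0000]] (det J = -39.5000).
Solving J·Δ = −F gives Δ = (0.0174, 0.2025).

(0.0174, 0.2025)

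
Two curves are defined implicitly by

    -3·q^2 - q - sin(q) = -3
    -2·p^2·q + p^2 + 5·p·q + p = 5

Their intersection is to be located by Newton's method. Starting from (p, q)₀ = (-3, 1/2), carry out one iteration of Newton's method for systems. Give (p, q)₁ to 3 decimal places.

At (-3, 1/2): F = (1.27057, -15.500).
Jacobian J = [[0, -6·q - cos(q) - 1], [-4·p·q + 2·p + 5·q + 1, -2·p^2 + 5·p]].
At the point, J = [[0.000, -4.87758], [3.500, -33.000]] (det J = 17.07154).
Solving J·Δ = −F gives Δ = (6.885, 0.260).
Then the next iterate is (p, q)₁ = (3.885, 0.760).

(3.885, 0.760)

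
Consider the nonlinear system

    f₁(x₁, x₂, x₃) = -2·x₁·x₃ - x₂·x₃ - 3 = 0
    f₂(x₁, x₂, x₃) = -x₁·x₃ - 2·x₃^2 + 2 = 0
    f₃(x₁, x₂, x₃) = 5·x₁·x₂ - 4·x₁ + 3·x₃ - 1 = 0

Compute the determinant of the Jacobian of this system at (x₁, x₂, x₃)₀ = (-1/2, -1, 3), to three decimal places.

-150.000

J = [[-2·x₃, -x₃, -2·x₁ - x₂], [-x₃, 0, -x₁ - 4·x₃], [5·x₂ - 4, 5·x₁, 3]].
At the point, J = [[-6.000, -3.000, 2.000], [-3.000, 0.000, -11.500], [-9.000, -2.500, 3.000]].
det J = -150.000.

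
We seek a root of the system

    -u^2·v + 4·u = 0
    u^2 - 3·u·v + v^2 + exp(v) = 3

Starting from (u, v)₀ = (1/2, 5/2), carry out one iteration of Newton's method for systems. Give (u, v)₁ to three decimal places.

At (1/2, 5/2): F = (1.375, 11.93249).
Jacobian J = [[-2·u·v + 4, -u^2], [2·u - 3·v, -3·u + 2·v + exp(v)]].
At the point, J = [[1.500, -0.250], [-6.500, 15.68249]] (det J = 21.89874).
Solving J·Δ = −F gives Δ = (-1.121, -1.225).
Then the next iterate is (u, v)₁ = (-0.621, 1.275).

(-0.621, 1.275)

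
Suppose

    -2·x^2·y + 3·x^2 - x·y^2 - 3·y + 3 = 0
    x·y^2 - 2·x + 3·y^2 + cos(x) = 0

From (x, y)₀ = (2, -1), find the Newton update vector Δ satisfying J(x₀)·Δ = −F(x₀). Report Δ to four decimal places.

(-1.1600, 0.2799)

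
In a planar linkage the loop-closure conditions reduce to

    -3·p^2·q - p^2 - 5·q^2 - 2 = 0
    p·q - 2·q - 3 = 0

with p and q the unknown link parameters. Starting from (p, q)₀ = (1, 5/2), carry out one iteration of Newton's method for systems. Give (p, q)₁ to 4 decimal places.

(2.2902, 0.2256)

At (1, 5/2): F = (-41.7500, -5.5000).
Jacobian J = [[-6·p·q - 2·p, -3·p^2 - 10·q], [q, p - 2]].
At the point, J = [[-17.0000, -28.0000], [2.5000, -1.0000]] (det J = 87.0000).
Solving J·Δ = −F gives Δ = (1.2902, -2.2744).
Then the next iterate is (p, q)₁ = (2.2902, 0.2256).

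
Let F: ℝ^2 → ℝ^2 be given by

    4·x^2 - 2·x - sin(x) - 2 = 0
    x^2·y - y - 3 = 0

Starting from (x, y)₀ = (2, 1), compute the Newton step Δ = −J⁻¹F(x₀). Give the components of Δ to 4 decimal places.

(-0.6306, 0.8408)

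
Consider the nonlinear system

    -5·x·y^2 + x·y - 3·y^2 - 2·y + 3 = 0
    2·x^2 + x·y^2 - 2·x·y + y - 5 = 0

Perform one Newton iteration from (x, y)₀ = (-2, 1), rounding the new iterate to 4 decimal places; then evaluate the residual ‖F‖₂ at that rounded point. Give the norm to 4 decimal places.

2.5191

At (-2, 1): F = (6.0000, 6.0000).
Jacobian J = [[-5·y^2 + y, -10·x·y + x - 6·y - 2], [4·x + y^2 - 2·y, 2·x·y - 2·x + 1]].
At the point, J = [[-4.0000, 10.0000], [-9.0000, 1.0000]] (det J = 86.0000).
Solving J·Δ = −F gives Δ = (0.6279, -0.3488).
Then the next iterate is (x, y)₁ = (-1.3721, 0.6512).
Re-evaluating at (-1.3721, 0.6512): F = (2.441178, 0.621685), so ‖F‖₂ = 2.5191.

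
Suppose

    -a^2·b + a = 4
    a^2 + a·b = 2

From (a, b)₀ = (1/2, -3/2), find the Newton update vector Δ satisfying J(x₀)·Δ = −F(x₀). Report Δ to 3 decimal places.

(1.944, 6.944)

At (1/2, -3/2): F = (-3.125, -2.500).
Jacobian J = [[-2·a·b + 1, -a^2], [2·a + b, a]].
At the point, J = [[2.500, -0.250], [-0.500, 0.500]] (det J = 1.125).
Solving J·Δ = −F gives Δ = (1.944, 6.944).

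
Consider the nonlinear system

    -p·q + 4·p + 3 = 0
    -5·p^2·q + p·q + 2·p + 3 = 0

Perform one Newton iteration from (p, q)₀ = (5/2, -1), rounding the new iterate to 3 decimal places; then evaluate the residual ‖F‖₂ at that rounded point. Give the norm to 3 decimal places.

82.582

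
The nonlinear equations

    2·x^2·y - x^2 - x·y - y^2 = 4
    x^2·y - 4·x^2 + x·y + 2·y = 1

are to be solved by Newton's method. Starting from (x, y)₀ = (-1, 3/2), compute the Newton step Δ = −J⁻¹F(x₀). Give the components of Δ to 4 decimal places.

(-0.5000, 2.6250)

At (-1, 3/2): F = (-2.7500, -2.0000).
Jacobian J = [[4·x·y - 2·x - y, 2·x^2 - x - 2·y], [2·x·y - 8·x + y, x^2 + x + 2]].
At the point, J = [[-5.5000, 0.0000], [6.5000, 2.0000]] (det J = -11.0000).
Solving J·Δ = −F gives Δ = (-0.5000, 2.6250).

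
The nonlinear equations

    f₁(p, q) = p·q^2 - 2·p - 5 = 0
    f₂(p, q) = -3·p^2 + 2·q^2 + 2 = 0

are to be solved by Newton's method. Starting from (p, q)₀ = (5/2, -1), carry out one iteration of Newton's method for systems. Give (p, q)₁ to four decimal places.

At (5/2, -1): F = (-7.5000, -14.7500).
Jacobian J = [[q^2 - 2, 2·p·q], [-6·p, 4·q]].
At the point, J = [[-1.0000, -5.0000], [-15.0000, -4.0000]] (det J = -71.0000).
Solving J·Δ = −F gives Δ = (-0.6162, -1.3768).
Then the next iterate is (p, q)₁ = (1.8838, -2.3768).

(1.8838, -2.3768)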